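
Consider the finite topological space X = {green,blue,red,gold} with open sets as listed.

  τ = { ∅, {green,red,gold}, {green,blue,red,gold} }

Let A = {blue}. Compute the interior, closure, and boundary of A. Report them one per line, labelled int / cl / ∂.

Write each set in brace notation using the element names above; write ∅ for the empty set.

int(A) = ∅
cl(A)  = {blue}
∂A     = {blue}

opens ⊆ A: ∅; union → int = ∅
complement {green,red,gold}; its interior {green,red,gold}; cl(A) = X∖{green,red,gold} = {blue}
boundary = {blue} ∖ ∅ = {blue}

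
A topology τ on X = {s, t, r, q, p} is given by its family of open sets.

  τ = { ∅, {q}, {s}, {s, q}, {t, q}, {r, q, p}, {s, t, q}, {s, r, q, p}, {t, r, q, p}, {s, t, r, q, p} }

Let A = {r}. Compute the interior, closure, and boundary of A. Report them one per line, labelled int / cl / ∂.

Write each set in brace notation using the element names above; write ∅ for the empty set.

int(A) = ∅
cl(A)  = {r, p}
∂A     = {r, p}

interior: largest open inside A is ∅ (from ∅)
cl via duality: int({s, t, q, p}) = {s, t, q}, so X∖{s, t, q} = {r, p}
cl∖int = {r, p}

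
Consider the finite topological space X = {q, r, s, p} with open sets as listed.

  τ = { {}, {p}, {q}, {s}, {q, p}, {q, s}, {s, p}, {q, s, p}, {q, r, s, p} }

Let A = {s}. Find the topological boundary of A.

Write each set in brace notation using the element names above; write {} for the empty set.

{r}

open subsets of A: {}, {s}; so int(A) = {s}
closure: X∖int(X∖A) = X∖{q, p} = {r, s}
∂A = {r, s} minus {s} = {r}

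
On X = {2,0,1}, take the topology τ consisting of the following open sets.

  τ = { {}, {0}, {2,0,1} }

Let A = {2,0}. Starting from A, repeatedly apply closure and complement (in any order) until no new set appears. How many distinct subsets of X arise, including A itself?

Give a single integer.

6

closure: X∖int(X∖A) = X∖{} = {2,0,1}
Let k=closure and c=complement:
  1. A     = {2,0}
  2. kA    = {2,0,1}
  3. cA    = {1}
  4. ckA   = {}
  5. kcA   = {2,1}
  6. ckcA  = {0}
— saturated at 6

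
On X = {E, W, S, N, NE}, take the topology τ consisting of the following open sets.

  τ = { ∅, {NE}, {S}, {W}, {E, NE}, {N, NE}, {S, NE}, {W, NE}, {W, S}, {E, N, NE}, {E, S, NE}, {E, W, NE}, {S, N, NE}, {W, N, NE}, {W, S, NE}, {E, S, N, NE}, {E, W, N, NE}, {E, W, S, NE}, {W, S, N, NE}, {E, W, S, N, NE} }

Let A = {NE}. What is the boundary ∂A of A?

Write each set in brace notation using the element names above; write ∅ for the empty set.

{E, N}

opens ⊆ A: ∅, {NE}; union → int = {NE}
complement {E, W, S, N}; its interior {W, S}; cl(A) = X∖{W, S} = {E, N, NE}
boundary = {E, N, NE} ∖ {NE} = {E, N}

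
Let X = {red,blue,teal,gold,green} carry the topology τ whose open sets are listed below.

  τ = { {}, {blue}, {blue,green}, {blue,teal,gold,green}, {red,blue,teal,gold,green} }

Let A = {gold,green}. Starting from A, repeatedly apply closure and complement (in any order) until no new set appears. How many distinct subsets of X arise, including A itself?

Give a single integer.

6

complement {red,blue,teal}; its interior {blue}; cl(A) = X∖{blue} = {red,teal,gold,green}
With k = closure, c = complement:
  1. A     = {gold,green}
  2. kA    = {red,teal,gold,green}
  3. cA    = {red,blue,teal}
  4. ckA   = {blue}
  5. kcA   = {red,blue,teal,gold,green}
  6. ckcA  = {}
k, c of each give nothing new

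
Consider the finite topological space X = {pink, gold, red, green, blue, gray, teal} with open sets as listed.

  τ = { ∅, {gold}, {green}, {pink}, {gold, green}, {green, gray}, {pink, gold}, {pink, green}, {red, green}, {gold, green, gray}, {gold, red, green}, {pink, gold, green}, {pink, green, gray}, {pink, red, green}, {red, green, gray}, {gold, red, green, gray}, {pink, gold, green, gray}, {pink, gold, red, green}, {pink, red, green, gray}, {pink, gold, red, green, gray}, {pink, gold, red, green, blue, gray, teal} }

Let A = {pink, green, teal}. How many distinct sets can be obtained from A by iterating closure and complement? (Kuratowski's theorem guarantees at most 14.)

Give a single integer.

8

complement {gold, red, blue, gray}; its interior {gold}; cl(A) = X∖{gold} = {pink, red, green, blue, gray, teal}
With k = closure, c = complement:
  1. A     = {pink, green, teal}
  2. kA    = {pink, red, green, blue, gray, teal}
  3. cA    = {gold, red, blue, gray}
  4. ckA   = {gold}
  5. kcA   = {gold, red, blue, gray, teal}
  6. kckA  = {gold, blue, teal}
  7. ckcA  = {pink, green}
  8. ckckA = {pink, red, green, gray}
k, c of each give nothing new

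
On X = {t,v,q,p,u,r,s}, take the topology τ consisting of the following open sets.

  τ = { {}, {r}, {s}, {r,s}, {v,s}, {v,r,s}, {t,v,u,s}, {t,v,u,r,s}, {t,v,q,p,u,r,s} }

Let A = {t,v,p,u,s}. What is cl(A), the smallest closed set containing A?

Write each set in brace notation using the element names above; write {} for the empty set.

X∖A={q,r}, int(X∖A)={r}, hence cl(A)={t,v,q,p,u,s}

{t,v,q,p,u,s}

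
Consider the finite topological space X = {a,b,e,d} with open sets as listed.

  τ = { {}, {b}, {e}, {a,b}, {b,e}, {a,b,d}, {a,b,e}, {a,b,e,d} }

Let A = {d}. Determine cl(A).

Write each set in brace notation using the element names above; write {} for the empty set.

X∖A={a,b,e}, int(X∖A)={a,b,e}, hence cl(A)={d}

{d}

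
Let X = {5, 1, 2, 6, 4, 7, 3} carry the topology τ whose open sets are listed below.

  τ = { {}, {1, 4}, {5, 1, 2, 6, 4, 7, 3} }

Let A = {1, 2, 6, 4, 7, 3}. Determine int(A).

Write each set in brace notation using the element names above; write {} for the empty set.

{1, 4}

open subsets of A: {}, {1, 4}; so int(A) = {1, 4}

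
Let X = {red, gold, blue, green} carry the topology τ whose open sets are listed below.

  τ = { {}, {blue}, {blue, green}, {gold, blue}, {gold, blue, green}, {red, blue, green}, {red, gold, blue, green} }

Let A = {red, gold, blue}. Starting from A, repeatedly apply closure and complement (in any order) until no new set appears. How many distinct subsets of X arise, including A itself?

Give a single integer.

cl via duality: int({green}) = {}, so X∖{} = {red, gold, blue, green}
Write k for closure, c for complement:
  1. A     = {red, gold, blue}
  2. kA    = {red, gold, blue, green}
  3. cA    = {green}
  4. ckA   = {}
  5. kcA   = {red, green}
  6. ckcA  = {gold, blue}
applying k or c yields no new set

6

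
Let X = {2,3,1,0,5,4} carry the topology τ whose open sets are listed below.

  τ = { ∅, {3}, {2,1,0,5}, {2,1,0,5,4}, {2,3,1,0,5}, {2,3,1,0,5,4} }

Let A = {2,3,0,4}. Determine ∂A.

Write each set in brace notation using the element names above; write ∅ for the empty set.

U open, U⊆A: ∅, {3}. int(A) = ⋃ = {3}
X∖A={1,5}, int(X∖A)=∅, hence cl(A)={2,3,1,0,5,4}
∂A: remove int from cl → {2,1,0,5,4}

{2,1,0,5,4}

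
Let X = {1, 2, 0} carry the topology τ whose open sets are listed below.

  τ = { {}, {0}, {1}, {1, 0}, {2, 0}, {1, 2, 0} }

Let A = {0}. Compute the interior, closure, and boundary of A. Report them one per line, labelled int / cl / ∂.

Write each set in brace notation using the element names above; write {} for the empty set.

int(A) = {0}
cl(A)  = {2, 0}
∂A     = {2}

U open, U⊆A: {}, {0}. int(A) = ⋃ = {0}
X∖A={1, 2}, int(X∖A)={1}, hence cl(A)={2, 0}
∂A: remove int from cl → {2}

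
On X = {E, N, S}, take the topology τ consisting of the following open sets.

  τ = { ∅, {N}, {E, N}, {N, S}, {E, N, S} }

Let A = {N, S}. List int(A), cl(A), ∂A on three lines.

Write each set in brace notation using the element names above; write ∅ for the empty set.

int(A) = {N, S}
cl(A)  = {E, N, S}
∂A     = {E}

U open, U⊆A: ∅, {N}, {N, S}. int(A) = ⋃ = {N, S}
X∖A={E}, int(X∖A)=∅, hence cl(A)={E, N, S}
∂A: remove int from cl → {E}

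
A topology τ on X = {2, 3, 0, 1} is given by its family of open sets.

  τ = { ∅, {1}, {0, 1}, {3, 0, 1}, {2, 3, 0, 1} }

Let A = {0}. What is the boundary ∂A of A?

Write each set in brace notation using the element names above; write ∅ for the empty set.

U open, U⊆A: ∅. int(A) = ⋃ = ∅
X∖A={2, 3, 1}, int(X∖A)={1}, hence cl(A)={2, 3, 0}
∂A: remove int from cl → {2, 3, 0}

{2, 3, 0}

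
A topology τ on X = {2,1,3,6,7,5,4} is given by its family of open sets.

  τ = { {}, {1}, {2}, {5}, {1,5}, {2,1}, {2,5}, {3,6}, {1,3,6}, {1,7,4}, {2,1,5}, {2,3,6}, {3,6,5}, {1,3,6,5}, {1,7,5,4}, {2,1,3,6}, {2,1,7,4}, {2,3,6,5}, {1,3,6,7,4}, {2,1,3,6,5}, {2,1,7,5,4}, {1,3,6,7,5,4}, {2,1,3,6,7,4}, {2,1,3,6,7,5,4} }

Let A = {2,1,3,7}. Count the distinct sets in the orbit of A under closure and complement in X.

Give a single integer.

8

closure: X∖int(X∖A) = X∖{5} = {2,1,3,6,7,4}
Let k=closure and c=complement:
  1. A     = {2,1,3,7}
  2. kA    = {2,1,3,6,7,4}
  3. cA    = {6,5,4}
  4. ckA   = {5}
  5. kcA   = {3,6,7,5,4}
  6. ckcA  = {2,1}
  7. kckcA = {2,1,7,4}
  8. ckckcA = {3,6,5}
— saturated at 8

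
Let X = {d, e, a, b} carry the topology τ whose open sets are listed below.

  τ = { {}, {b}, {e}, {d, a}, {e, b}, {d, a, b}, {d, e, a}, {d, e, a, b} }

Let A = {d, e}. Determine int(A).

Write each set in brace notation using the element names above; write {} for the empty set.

{e}

interior: largest open inside A is {e} (from {}, {e})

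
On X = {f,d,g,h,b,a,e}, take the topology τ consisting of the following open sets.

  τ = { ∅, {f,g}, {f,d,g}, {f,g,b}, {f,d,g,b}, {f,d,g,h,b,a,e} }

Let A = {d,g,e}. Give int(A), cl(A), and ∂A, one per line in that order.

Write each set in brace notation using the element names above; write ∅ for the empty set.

opens ⊆ A: ∅; union → int = ∅
complement {f,h,b,a}; its interior ∅; cl(A) = X∖∅ = {f,d,g,h,b,a,e}
boundary = {f,d,g,h,b,a,e} ∖ ∅ = {f,d,g,h,b,a,e}

int(A) = ∅
cl(A)  = {f,d,g,h,b,a,e}
∂A     = {f,d,g,h,b,a,e}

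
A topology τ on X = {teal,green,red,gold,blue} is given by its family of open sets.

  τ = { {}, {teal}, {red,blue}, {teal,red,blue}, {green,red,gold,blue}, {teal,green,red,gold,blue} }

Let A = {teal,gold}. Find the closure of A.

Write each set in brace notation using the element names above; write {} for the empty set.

{teal,green,gold}

cl via duality: int({green,red,blue}) = {red,blue}, so X∖{red,blue} = {teal,green,gold}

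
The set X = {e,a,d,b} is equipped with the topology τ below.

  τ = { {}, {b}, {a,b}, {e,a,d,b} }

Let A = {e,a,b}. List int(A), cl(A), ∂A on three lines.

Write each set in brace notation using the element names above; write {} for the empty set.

int(A) = {a,b}
cl(A)  = {e,a,d,b}
∂A     = {e,d}

opens ⊆ A: {}, {b}, {a,b}; union → int = {a,b}
complement {d}; its interior {}; cl(A) = X∖{} = {e,a,d,b}
boundary = {e,a,d,b} ∖ {a,b} = {e,d}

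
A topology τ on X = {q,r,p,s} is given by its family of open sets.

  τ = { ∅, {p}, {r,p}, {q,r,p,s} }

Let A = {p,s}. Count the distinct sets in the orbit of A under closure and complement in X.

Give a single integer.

complement {q,r}; its interior ∅; cl(A) = X∖∅ = {q,r,p,s}
With k = closure, c = complement:
  1. A     = {p,s}
  2. kA    = {q,r,p,s}
  3. cA    = {q,r}
  4. ckA   = ∅
  5. kcA   = {q,r,s}
  6. ckcA  = {p}
k, c of each give nothing new

6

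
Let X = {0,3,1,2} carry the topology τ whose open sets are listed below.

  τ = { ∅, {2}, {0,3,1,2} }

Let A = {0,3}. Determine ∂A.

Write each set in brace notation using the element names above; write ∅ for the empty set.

U open, U⊆A: ∅. int(A) = ⋃ = ∅
X∖A={1,2}, int(X∖A)={2}, hence cl(A)={0,3,1}
∂A: remove int from cl → {0,3,1}

{0,3,1}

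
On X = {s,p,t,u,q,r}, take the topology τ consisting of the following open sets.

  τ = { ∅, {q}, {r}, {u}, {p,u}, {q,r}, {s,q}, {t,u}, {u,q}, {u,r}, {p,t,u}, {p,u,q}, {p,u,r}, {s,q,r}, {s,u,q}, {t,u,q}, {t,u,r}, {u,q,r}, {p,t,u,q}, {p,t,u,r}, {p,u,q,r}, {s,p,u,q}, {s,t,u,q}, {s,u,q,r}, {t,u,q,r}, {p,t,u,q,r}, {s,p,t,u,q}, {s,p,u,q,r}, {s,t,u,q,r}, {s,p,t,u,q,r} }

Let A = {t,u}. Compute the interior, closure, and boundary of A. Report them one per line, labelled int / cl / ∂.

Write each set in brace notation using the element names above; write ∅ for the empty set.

int(A) = {t,u}
cl(A)  = {p,t,u}
∂A     = {p}

interior: largest open inside A is {t,u} (from ∅, {u}, {t,u})
cl via duality: int({s,p,q,r}) = {s,q,r}, so X∖{s,q,r} = {p,t,u}
cl∖int = {p}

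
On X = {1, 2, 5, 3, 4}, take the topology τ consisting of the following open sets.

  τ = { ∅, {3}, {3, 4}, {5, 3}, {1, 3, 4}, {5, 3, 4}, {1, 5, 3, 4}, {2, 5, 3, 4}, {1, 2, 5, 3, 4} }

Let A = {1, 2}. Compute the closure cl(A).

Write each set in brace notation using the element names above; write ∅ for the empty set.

complement {5, 3, 4}; its interior {5, 3, 4}; cl(A) = X∖{5, 3, 4} = {1, 2}

{1, 2}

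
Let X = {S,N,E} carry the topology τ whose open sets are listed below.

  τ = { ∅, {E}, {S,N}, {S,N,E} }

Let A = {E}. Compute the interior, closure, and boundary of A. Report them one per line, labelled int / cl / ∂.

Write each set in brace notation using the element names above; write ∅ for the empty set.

interior: largest open inside A is {E} (from ∅, {E})
cl via duality: int({S,N}) = {S,N}, so X∖{S,N} = {E}
cl∖int = ∅

int(A) = {E}
cl(A)  = {E}
∂A     = ∅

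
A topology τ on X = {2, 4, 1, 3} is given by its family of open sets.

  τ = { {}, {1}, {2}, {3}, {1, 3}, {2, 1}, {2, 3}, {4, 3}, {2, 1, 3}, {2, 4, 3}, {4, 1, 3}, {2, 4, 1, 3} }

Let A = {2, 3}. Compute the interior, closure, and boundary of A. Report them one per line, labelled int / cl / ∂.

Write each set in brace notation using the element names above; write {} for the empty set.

int(A) = {2, 3}
cl(A)  = {2, 4, 3}
∂A     = {4}

opens ⊆ A: {}, {2}, {3}, {2, 3}; union → int = {2, 3}
complement {4, 1}; its interior {1}; cl(A) = X∖{1} = {2, 4, 3}
boundary = {2, 4, 3} ∖ {2, 3} = {4}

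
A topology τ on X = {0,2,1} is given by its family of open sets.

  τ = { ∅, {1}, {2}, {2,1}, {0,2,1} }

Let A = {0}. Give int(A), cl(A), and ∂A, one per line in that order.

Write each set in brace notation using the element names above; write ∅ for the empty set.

opens ⊆ A: ∅; union → int = ∅
complement {2,1}; its interior {2,1}; cl(A) = X∖{2,1} = {0}
boundary = {0} ∖ ∅ = {0}

int(A) = ∅
cl(A)  = {0}
∂A     = {0}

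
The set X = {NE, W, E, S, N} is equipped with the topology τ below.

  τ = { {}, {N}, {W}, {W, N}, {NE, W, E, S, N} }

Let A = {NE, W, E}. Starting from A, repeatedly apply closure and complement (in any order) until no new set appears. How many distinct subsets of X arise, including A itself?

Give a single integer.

complement {S, N}; its interior {N}; cl(A) = X∖{N} = {NE, W, E, S}
With k = closure, c = complement:
  1. A     = {NE, W, E}
  2. kA    = {NE, W, E, S}
  3. cA    = {S, N}
  4. ckA   = {N}
  5. kcA   = {NE, E, S, N}
  6. ckcA  = {W}
k, c of each give nothing new

6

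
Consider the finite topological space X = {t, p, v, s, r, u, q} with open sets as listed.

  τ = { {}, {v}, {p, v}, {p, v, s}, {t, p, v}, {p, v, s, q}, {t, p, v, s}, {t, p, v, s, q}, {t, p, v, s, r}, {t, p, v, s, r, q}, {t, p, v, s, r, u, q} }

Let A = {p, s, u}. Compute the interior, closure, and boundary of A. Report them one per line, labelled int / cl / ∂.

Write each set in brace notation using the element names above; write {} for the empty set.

open subsets of A: {}; so int(A) = {}
closure: X∖int(X∖A) = X∖{v} = {t, p, s, r, u, q}
∂A = {t, p, s, r, u, q} minus {} = {t, p, s, r, u, q}

int(A) = {}
cl(A)  = {t, p, s, r, u, q}
∂A     = {t, p, s, r, u, q}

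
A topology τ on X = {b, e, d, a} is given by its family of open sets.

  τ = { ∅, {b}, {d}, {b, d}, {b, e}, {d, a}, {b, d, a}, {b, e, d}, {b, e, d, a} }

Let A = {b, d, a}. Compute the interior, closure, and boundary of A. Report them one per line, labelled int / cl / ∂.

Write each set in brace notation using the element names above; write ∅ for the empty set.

int(A) = {b, d, a}
cl(A)  = {b, e, d, a}
∂A     = {e}

interior: largest open inside A is {b, d, a} (from ∅, {b}, {d}, {d, a}, {b, d}, {b, d, a})
cl via duality: int({e}) = ∅, so X∖∅ = {b, e, d, a}
cl∖int = {e}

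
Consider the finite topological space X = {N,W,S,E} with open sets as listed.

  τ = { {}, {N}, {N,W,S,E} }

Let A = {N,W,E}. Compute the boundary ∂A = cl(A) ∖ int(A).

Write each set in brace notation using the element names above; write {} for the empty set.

interior: largest open inside A is {N} (from {}, {N})
cl via duality: int({S}) = {}, so X∖{} = {N,W,S,E}
cl∖int = {W,S,E}

{W,S,E}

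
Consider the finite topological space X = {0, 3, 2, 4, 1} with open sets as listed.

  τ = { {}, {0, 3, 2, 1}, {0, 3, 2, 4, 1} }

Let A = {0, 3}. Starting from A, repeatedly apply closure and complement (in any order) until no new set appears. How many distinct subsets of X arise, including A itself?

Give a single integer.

4

cl via duality: int({2, 4, 1}) = {}, so X∖{} = {0, 3, 2, 4, 1}
Write k for closure, c for complement:
  1. A     = {0, 3}
  2. kA    = {0, 3, 2, 4, 1}
  3. cA    = {2, 4, 1}
  4. ckA   = {}
applying k or c yields no new set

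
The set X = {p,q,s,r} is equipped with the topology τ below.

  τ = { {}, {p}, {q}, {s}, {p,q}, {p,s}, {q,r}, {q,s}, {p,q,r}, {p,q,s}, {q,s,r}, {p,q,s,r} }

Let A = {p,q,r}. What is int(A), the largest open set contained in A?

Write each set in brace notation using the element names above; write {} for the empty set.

open subsets of A: {}, {q}, {p}, {q,r}, {p,q}, {p,q,r}; so int(A) = {p,q,r}

{p,q,r}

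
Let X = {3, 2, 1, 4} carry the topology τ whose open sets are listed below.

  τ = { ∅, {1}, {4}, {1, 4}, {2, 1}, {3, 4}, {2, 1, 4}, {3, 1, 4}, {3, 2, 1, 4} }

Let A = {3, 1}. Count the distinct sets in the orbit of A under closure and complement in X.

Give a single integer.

closure: X∖int(X∖A) = X∖{4} = {3, 2, 1}
Let k=closure and c=complement:
  1. A     = {3, 1}
  2. kA    = {3, 2, 1}
  3. cA    = {2, 4}
  4. ckA   = {4}
  5. kcA   = {3, 2, 4}
  6. kckA  = {3, 4}
  7. ckcA  = {1}
  8. ckckA = {2, 1}
— saturated at 8

8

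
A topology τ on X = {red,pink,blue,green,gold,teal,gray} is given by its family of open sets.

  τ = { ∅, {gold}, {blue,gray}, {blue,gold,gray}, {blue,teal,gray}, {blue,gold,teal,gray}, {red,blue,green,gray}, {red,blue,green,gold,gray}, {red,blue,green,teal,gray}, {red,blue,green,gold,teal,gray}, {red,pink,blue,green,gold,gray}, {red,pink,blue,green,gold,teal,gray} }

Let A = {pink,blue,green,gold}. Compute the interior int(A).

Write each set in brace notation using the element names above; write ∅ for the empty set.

interior: largest open inside A is {gold} (from ∅, {gold})

{gold}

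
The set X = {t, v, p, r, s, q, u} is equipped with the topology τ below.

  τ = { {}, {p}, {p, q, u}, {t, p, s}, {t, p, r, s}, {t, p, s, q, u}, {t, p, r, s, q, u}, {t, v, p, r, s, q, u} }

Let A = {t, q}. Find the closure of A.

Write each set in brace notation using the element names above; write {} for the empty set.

complement {v, p, r, s, u}; its interior {p}; cl(A) = X∖{p} = {t, v, r, s, q, u}

{t, v, r, s, q, u}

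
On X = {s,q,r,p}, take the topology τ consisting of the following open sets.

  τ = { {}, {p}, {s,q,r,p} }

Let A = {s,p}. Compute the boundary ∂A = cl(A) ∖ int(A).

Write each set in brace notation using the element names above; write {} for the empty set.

opens ⊆ A: {}, {p}; union → int = {p}
complement {q,r}; its interior {}; cl(A) = X∖{} = {s,q,r,p}
boundary = {s,q,r,p} ∖ {p} = {s,q,r}

{s,q,r}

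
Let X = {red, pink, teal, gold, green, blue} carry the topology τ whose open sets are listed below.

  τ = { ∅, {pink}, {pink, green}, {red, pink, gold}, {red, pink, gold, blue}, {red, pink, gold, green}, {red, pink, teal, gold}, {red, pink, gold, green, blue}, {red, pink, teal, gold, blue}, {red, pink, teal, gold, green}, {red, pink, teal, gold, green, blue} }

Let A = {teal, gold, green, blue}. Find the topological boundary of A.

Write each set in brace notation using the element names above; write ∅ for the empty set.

{red, teal, gold, green, blue}

U open, U⊆A: ∅. int(A) = ⋃ = ∅
X∖A={red, pink}, int(X∖A)={pink}, hence cl(A)={red, teal, gold, green, blue}
∂A: remove int from cl → {red, teal, gold, green, blue}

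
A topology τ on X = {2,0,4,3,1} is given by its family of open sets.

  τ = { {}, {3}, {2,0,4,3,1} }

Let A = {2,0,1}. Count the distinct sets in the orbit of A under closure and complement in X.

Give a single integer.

6

closure: X∖int(X∖A) = X∖{3} = {2,0,4,1}
Let k=closure and c=complement:
  1. A     = {2,0,1}
  2. kA    = {2,0,4,1}
  3. cA    = {4,3}
  4. ckA   = {3}
  5. kcA   = {2,0,4,3,1}
  6. ckcA  = {}
— saturated at 6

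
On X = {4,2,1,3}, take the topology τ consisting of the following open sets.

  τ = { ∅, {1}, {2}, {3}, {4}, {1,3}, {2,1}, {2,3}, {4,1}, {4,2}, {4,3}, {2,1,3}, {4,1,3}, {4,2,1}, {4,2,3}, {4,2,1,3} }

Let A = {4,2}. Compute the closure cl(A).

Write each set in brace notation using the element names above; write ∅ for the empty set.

X∖A={1,3}, int(X∖A)={1,3}, hence cl(A)={4,2}

{4,2}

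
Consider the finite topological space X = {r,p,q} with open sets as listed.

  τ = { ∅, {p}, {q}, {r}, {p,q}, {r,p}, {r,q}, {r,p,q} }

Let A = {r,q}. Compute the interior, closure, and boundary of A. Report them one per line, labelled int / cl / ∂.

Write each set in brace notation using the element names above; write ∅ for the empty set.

open subsets of A: ∅, {q}, {r}, {r,q}; so int(A) = {r,q}
closure: X∖int(X∖A) = X∖{p} = {r,q}
∂A = {r,q} minus {r,q} = ∅

int(A) = {r,q}
cl(A)  = {r,q}
∂A     = ∅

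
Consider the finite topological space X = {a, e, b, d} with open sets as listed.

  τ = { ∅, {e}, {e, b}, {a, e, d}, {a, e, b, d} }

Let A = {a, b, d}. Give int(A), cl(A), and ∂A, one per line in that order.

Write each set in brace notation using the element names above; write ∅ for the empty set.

interior: largest open inside A is ∅ (from ∅)
cl via duality: int({e}) = {e}, so X∖{e} = {a, b, d}
cl∖int = {a, b, d}

int(A) = ∅
cl(A)  = {a, b, d}
∂A     = {a, b, d}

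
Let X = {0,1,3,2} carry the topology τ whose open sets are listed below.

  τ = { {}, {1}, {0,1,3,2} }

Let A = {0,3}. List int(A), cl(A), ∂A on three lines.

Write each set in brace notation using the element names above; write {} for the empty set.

interior: largest open inside A is {} (from {})
cl via duality: int({1,2}) = {1}, so X∖{1} = {0,3,2}
cl∖int = {0,3,2}

int(A) = {}
cl(A)  = {0,3,2}
∂A     = {0,3,2}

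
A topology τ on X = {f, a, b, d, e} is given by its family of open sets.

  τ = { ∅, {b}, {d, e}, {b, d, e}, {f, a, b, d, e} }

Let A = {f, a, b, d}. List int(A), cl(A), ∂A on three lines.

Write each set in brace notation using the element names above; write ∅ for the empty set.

int(A) = {b}
cl(A)  = {f, a, b, d, e}
∂A     = {f, a, d, e}

opens ⊆ A: ∅, {b}; union → int = {b}
complement {e}; its interior ∅; cl(A) = X∖∅ = {f, a, b, d, e}
boundary = {f, a, b, d, e} ∖ {b} = {f, a, d, e}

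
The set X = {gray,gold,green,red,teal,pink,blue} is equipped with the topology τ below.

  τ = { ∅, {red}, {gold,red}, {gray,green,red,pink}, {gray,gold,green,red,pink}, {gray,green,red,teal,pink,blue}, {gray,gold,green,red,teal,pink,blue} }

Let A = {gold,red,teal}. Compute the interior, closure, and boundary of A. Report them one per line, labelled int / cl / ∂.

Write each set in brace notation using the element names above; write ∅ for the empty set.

interior: largest open inside A is {gold,red} (from ∅, {red}, {gold,red})
cl via duality: int({gray,green,pink,blue}) = ∅, so X∖∅ = {gray,gold,green,red,teal,pink,blue}
cl∖int = {gray,green,teal,pink,blue}

int(A) = {gold,red}
cl(A)  = {gray,gold,green,red,teal,pink,blue}
∂A     = {gray,green,teal,pink,blue}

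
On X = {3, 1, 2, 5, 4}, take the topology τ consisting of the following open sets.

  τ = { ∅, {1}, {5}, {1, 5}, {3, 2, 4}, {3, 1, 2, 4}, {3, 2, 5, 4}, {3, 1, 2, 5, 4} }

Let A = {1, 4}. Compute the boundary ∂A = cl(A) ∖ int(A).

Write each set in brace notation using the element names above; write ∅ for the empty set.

interior: largest open inside A is {1} (from ∅, {1})
cl via duality: int({3, 2, 5}) = {5}, so X∖{5} = {3, 1, 2, 4}
cl∖int = {3, 2, 4}

{3, 2, 4}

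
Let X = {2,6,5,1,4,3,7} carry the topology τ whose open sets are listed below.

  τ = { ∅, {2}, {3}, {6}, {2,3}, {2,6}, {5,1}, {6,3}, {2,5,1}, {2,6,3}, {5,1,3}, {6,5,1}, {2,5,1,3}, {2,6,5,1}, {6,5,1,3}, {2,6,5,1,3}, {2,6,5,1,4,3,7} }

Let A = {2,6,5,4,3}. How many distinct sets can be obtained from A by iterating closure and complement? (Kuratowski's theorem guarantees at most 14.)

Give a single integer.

8

closure: X∖int(X∖A) = X∖∅ = {2,6,5,1,4,3,7}
Let k=closure and c=complement:
  1. A     = {2,6,5,4,3}
  2. kA    = {2,6,5,1,4,3,7}
  3. cA    = {1,7}
  4. ckA   = ∅
  5. kcA   = {5,1,4,7}
  6. ckcA  = {2,6,3}
  7. kckcA = {2,6,4,3,7}
  8. ckckcA = {5,1}
— saturated at 8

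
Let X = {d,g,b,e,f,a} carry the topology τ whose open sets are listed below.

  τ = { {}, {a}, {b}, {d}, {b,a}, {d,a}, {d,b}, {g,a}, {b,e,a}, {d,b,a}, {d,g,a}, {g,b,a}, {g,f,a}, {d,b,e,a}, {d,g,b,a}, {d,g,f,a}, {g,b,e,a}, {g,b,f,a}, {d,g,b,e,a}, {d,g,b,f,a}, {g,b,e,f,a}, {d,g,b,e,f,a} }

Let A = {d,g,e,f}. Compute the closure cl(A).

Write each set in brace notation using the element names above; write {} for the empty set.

complement {b,a}; its interior {b,a}; cl(A) = X∖{b,a} = {d,g,e,f}

{d,g,e,f}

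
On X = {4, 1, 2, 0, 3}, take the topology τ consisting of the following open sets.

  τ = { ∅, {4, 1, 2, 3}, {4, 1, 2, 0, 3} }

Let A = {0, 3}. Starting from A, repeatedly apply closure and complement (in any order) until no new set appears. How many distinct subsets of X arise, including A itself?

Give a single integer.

closure: X∖int(X∖A) = X∖∅ = {4, 1, 2, 0, 3}
Let k=closure and c=complement:
  1. A     = {0, 3}
  2. kA    = {4, 1, 2, 0, 3}
  3. cA    = {4, 1, 2}
  4. ckA   = ∅
— saturated at 4

4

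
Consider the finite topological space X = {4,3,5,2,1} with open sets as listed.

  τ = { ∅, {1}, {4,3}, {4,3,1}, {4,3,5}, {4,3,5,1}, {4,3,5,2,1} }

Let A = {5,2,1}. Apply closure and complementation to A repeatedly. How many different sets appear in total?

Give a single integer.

6

cl via duality: int({4,3}) = {4,3}, so X∖{4,3} = {5,2,1}
Write k for closure, c for complement:
  1. A     = {5,2,1}
  2. cA    = {4,3}
  3. kcA   = {4,3,5,2}
  4. ckcA  = {1}
  5. kckcA = {2,1}
  6. ckckcA = {4,3,5}
applying k or c yields no new set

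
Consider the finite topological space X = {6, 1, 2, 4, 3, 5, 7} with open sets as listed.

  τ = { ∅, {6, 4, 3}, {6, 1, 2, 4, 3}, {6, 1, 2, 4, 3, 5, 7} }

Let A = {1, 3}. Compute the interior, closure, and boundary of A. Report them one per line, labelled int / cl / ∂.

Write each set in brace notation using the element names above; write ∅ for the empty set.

int(A) = ∅
cl(A)  = {6, 1, 2, 4, 3, 5, 7}
∂A     = {6, 1, 2, 4, 3, 5, 7}

open subsets of A: ∅; so int(A) = ∅
closure: X∖int(X∖A) = X∖∅ = {6, 1, 2, 4, 3, 5, 7}
∂A = {6, 1, 2, 4, 3, 5, 7} minus ∅ = {6, 1, 2, 4, 3, 5, 7}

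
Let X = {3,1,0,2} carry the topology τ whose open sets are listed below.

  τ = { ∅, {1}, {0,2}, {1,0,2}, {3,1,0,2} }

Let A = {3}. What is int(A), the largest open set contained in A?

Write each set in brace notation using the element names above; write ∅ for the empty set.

∅

U open, U⊆A: ∅. int(A) = ⋃ = ∅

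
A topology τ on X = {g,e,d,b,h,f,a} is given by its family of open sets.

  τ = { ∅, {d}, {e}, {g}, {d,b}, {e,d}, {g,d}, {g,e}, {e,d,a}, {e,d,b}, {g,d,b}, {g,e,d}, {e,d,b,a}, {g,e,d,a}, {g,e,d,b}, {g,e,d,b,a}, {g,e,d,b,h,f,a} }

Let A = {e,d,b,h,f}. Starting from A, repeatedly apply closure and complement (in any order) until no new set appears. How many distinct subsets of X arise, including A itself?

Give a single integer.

X∖A={g,a}, int(X∖A)={g}, hence cl(A)={e,d,b,h,f,a}
Orbit (k=closure, c=complement):
  1. A     = {e,d,b,h,f}
  2. kA    = {e,d,b,h,f,a}
  3. cA    = {g,a}
  4. ckA   = {g}
  5. kcA   = {g,h,f,a}
  6. kckA  = {g,h,f}
  7. ckcA  = {e,d,b}
  8. ckckA = {e,d,b,a}
(closed under both — stop)

8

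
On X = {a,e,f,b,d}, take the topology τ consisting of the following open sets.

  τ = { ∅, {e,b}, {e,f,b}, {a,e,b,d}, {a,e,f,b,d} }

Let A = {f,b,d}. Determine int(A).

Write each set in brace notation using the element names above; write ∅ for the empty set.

∅

interior: largest open inside A is ∅ (from ∅)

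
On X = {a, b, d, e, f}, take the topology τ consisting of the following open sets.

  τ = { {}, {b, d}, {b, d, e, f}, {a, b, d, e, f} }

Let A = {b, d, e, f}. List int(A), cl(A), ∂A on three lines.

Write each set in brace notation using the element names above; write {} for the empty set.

U open, U⊆A: {}, {b, d}, {b, d, e, f}. int(A) = ⋃ = {b, d, e, f}
X∖A={a}, int(X∖A)={}, hence cl(A)={a, b, d, e, f}
∂A: remove int from cl → {a}

int(A) = {b, d, e, f}
cl(A)  = {a, b, d, e, f}
∂A     = {a}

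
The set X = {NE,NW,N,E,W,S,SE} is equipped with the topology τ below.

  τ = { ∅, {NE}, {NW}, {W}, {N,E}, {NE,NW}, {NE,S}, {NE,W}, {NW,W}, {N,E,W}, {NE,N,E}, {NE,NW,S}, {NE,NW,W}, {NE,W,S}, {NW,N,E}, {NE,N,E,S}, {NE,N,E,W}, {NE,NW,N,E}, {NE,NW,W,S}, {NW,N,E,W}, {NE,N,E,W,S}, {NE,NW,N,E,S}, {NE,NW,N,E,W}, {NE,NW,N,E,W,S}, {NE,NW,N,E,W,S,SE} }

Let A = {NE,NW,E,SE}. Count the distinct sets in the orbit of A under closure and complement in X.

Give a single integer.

complement {N,W,S}; its interior {W}; cl(A) = X∖{W} = {NE,NW,N,E,S,SE}
With k = closure, c = complement:
  1. A     = {NE,NW,E,SE}
  2. kA    = {NE,NW,N,E,S,SE}
  3. cA    = {N,W,S}
  4. ckA   = {W}
  5. kcA   = {N,E,W,S,SE}
  6. kckA  = {W,SE}
  7. ckcA  = {NE,NW}
  8. ckckA = {NE,NW,N,E,S}
  9. kckcA = {NE,NW,S,SE}
  10. ckckcA = {N,E,W}
  11. kckckcA = {N,E,W,SE}
  12. ckckckcA = {NE,NW,S}
k, c of each give nothing new

12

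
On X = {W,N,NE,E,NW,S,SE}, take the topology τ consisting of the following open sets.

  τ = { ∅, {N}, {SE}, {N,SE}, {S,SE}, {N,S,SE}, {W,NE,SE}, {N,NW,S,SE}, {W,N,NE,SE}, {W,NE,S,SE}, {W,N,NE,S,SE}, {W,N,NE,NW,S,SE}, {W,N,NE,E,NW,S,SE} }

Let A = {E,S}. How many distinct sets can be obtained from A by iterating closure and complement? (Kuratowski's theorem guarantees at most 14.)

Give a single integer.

X∖A={W,N,NE,NW,SE}, int(X∖A)={W,N,NE,SE}, hence cl(A)={E,NW,S}
Orbit (k=closure, c=complement):
  1. A     = {E,S}
  2. kA    = {E,NW,S}
  3. cA    = {W,N,NE,NW,SE}
  4. ckA   = {W,N,NE,SE}
  5. kcA   = {W,N,NE,E,NW,S,SE}
  6. ckcA  = ∅
(closed under both — stop)

6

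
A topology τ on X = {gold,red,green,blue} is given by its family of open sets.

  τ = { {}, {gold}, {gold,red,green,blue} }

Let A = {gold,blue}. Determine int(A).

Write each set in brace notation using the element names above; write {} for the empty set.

opens ⊆ A: {}, {gold}; union → int = {gold}

{gold}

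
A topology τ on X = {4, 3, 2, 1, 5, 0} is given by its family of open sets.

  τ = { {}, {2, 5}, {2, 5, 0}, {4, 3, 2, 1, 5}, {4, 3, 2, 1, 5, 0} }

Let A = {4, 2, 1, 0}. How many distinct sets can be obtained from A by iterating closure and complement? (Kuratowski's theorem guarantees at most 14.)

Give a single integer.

4

X∖A={3, 5}, int(X∖A)={}, hence cl(A)={4, 3, 2, 1, 5, 0}
Orbit (k=closure, c=complement):
  1. A     = {4, 2, 1, 0}
  2. kA    = {4, 3, 2, 1, 5, 0}
  3. cA    = {3, 5}
  4. ckA   = {}
(closed under both — stop)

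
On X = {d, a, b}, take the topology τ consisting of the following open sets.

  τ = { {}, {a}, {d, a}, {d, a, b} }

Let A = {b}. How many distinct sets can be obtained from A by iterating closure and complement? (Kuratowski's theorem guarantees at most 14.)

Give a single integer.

cl via duality: int({d, a}) = {d, a}, so X∖{d, a} = {b}
Write k for closure, c for complement:
  1. A     = {b}
  2. cA    = {d, a}
  3. kcA   = {d, a, b}
  4. ckcA  = {}
applying k or c yields no new set

4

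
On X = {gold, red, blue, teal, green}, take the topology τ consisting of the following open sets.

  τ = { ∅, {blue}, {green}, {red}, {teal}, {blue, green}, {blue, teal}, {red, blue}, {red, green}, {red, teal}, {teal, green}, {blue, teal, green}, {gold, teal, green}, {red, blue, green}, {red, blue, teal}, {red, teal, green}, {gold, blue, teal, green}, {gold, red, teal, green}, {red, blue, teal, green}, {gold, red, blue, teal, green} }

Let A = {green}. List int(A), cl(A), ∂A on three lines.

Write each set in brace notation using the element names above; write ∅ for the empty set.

int(A) = {green}
cl(A)  = {gold, green}
∂A     = {gold}

open subsets of A: ∅, {green}; so int(A) = {green}
closure: X∖int(X∖A) = X∖{red, blue, teal} = {gold, green}
∂A = {gold, green} minus {green} = {gold}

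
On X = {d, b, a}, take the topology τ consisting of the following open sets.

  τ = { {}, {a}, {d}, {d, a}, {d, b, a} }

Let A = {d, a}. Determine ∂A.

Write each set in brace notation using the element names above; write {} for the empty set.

{b}

opens ⊆ A: {}, {d}, {a}, {d, a}; union → int = {d, a}
complement {b}; its interior {}; cl(A) = X∖{} = {d, b, a}
boundary = {d, b, a} ∖ {d, a} = {b}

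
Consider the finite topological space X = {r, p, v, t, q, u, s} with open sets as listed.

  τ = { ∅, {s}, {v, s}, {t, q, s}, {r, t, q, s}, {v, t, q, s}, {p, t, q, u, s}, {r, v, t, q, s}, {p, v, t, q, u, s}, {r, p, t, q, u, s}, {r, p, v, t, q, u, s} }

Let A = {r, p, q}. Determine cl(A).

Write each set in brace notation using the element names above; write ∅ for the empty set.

{r, p, t, q, u}

cl via duality: int({v, t, u, s}) = {v, s}, so X∖{v, s} = {r, p, t, q, u}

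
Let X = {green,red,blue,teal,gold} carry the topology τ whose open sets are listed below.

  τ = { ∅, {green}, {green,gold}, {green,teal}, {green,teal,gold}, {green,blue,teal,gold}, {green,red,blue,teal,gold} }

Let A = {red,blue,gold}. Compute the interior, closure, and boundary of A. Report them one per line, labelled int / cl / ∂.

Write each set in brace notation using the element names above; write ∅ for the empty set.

int(A) = ∅
cl(A)  = {red,blue,gold}
∂A     = {red,blue,gold}

interior: largest open inside A is ∅ (from ∅)
cl via duality: int({green,teal}) = {green,teal}, so X∖{green,teal} = {red,blue,gold}
cl∖int = {red,blue,gold}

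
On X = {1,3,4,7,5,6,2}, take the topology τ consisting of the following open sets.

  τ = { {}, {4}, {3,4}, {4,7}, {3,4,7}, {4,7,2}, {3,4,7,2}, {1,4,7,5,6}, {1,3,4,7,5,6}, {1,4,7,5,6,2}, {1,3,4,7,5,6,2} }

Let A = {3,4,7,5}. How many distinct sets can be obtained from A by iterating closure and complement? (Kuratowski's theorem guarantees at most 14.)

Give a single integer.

6

cl via duality: int({1,6,2}) = {}, so X∖{} = {1,3,4,7,5,6,2}
Write k for closure, c for complement:
  1. A     = {3,4,7,5}
  2. kA    = {1,3,4,7,5,6,2}
  3. cA    = {1,6,2}
  4. ckA   = {}
  5. kcA   = {1,5,6,2}
  6. ckcA  = {3,4,7}
applying k or c yields no new set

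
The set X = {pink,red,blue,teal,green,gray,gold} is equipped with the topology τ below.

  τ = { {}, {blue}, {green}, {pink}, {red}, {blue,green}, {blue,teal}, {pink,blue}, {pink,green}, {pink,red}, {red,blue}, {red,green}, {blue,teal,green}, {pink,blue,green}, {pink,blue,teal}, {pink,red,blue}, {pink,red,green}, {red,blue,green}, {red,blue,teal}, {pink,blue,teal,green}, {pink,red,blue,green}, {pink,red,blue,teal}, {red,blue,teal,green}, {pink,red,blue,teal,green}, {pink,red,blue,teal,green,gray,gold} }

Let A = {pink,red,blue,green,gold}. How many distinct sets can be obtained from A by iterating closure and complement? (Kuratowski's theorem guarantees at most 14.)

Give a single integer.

cl via duality: int({teal,gray}) = {}, so X∖{} = {pink,red,blue,teal,green,gray,gold}
Write k for closure, c for complement:
  1. A     = {pink,red,blue,green,gold}
  2. kA    = {pink,red,blue,teal,green,gray,gold}
  3. cA    = {teal,gray}
  4. ckA   = {}
  5. kcA   = {teal,gray,gold}
  6. ckcA  = {pink,red,blue,green}
applying k or c yields no new set

6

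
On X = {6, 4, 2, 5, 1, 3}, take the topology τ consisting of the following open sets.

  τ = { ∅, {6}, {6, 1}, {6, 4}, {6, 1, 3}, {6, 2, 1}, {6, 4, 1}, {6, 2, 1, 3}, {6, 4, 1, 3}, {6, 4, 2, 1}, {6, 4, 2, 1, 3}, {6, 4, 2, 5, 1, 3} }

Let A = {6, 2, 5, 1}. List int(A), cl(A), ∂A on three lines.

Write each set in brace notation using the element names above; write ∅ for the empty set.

int(A) = {6, 2, 1}
cl(A)  = {6, 4, 2, 5, 1, 3}
∂A     = {4, 5, 3}

open subsets of A: ∅, {6}, {6, 1}, {6, 2, 1}; so int(A) = {6, 2, 1}
closure: X∖int(X∖A) = X∖∅ = {6, 4, 2, 5, 1, 3}
∂A = {6, 4, 2, 5, 1, 3} minus {6, 2, 1} = {4, 5, 3}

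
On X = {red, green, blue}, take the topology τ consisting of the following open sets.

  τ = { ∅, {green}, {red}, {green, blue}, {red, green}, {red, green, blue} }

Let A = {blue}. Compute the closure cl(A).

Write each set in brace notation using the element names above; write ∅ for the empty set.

{blue}

X∖A={red, green}, int(X∖A)={red, green}, hence cl(A)={blue}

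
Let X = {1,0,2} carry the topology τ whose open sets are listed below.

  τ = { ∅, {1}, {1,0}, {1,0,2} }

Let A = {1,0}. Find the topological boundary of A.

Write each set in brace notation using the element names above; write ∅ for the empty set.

{2}

interior: largest open inside A is {1,0} (from ∅, {1}, {1,0})
cl via duality: int({2}) = ∅, so X∖∅ = {1,0,2}
cl∖int = {2}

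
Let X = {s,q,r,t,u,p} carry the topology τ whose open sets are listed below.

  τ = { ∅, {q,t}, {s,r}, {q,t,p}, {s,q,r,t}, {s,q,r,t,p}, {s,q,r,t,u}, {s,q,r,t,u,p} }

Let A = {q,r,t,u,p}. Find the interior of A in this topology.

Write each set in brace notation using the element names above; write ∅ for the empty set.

opens ⊆ A: ∅, {q,t}, {q,t,p}; union → int = {q,t,p}

{q,t,p}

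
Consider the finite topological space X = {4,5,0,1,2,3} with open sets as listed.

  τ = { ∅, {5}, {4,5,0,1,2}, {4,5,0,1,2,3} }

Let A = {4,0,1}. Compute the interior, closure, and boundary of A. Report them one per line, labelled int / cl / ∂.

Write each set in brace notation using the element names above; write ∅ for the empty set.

int(A) = ∅
cl(A)  = {4,0,1,2,3}
∂A     = {4,0,1,2,3}

open subsets of A: ∅; so int(A) = ∅
closure: X∖int(X∖A) = X∖{5} = {4,0,1,2,3}
∂A = {4,0,1,2,3} minus ∅ = {4,0,1,2,3}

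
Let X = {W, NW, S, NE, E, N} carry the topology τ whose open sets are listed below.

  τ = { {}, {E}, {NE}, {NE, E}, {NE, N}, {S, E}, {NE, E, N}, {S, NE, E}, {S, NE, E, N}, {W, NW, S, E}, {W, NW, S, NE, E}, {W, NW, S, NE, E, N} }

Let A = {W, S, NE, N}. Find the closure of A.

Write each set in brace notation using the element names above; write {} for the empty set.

{W, NW, S, NE, N}

complement {NW, E}; its interior {E}; cl(A) = X∖{E} = {W, NW, S, NE, N}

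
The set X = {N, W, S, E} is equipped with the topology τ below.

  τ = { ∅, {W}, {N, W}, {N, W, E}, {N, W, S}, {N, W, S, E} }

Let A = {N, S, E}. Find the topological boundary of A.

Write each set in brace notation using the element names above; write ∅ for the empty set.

interior: largest open inside A is ∅ (from ∅)
cl via duality: int({W}) = {W}, so X∖{W} = {N, S, E}
cl∖int = {N, S, E}

{N, S, E}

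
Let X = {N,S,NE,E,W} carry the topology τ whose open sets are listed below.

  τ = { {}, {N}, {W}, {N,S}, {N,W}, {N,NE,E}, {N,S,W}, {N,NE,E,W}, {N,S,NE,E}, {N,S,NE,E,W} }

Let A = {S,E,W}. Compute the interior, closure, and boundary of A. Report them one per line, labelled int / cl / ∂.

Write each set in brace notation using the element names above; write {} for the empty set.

U open, U⊆A: {}, {W}. int(A) = ⋃ = {W}
X∖A={N,NE}, int(X∖A)={N}, hence cl(A)={S,NE,E,W}
∂A: remove int from cl → {S,NE,E}

int(A) = {W}
cl(A)  = {S,NE,E,W}
∂A     = {S,NE,E}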